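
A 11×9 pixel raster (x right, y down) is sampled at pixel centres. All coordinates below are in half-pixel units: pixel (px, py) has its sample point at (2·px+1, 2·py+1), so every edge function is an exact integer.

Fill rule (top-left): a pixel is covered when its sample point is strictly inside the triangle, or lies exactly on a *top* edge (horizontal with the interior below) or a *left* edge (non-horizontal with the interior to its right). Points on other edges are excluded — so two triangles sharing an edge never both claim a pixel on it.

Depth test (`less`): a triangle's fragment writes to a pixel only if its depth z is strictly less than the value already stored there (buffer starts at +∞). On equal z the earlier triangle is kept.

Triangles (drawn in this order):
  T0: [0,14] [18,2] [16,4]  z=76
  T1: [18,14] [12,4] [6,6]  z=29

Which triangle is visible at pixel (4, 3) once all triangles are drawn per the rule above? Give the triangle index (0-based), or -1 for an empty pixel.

T0:
  2·area = 12
  edge (0, 14)→(18, 2): d=(18,-12) top-left  bias=+0
  edge (18, 2)→(16, 4): d=(-2,2) right/bottom  bias=-1
  edge (16, 4)→(0, 14): d=(-16,10) right/bottom  bias=-1
    (9,0)@(19, 1): e=[-6,0,18] → ·  [on edge]
    (8,1)@(17, 3): e=[6,0,6] → ·  [on edge]
    (7,2)@(15, 5): e=[18,0,-6] → ·  [on edge]
    (5,3)@(11, 7): e=[6,4,2] → █
    (6,3)@(13, 7): e=[30,0,-18] → ·  [on edge]
    (5,4)@(11, 9): e=[42,0,-30] → ·  [on edge]
    (4,5)@(9, 11): e=[54,0,-42] → ·  [on edge]
    (3,6)@(7, 13): e=[66,0,-54] → ·  [on edge]
    (2,7)@(5, 15): e=[78,0,-66] → ·  [on edge]
    (1,8)@(3, 17): e=[90,0,-78] → ·  [on edge]
  covered (1 px):
    · · · · · · · · · · ·
    · · · · · · · · · · ·
    · · · · · · · · · · ·
    · · · · · █ · · · · ·
    · · · · · · · · · · ·
    · · · · · · · · · · ·
    · · · · · · · · · · ·
    · · · · · · · · · · ·
    · · · · · · · · · · ·
T1:
  2·area = 72  (B↔C swapped to make it positive)
  edge (18, 14)→(6, 6): d=(-12,-8) top-left  bias=+0
  edge (6, 6)→(12, 4): d=(6,-2) top-left  bias=+0
  edge (12, 4)→(18, 14): d=(6,10) right/bottom  bias=-1
    (10,0)@(21, 1): e=[180,0,-108] → ·  [on edge]
    (7,1)@(15, 3): e=[108,0,-36] → ·  [on edge]
    (4,2)@(9, 5): e=[36,0,36] → █  [on edge]
    (5,2)@(11, 5): e=[52,4,16] → █
    (6,2)@(13, 5): e=[68,8,-4] → ·
    (1,3)@(3, 7): e=[-36,0,108] → ·  [on edge]
    (4,3)@(9, 7): e=[12,12,48] → █
    (6,3)@(13, 7): e=[44,20,8] → █
    (7,3)@(15, 7): e=[60,24,-12] → ·
    (4,4)@(9, 9): e=[-12,24,60] → ·
    (5,4)@(11, 9): e=[4,28,40] → █
    (7,4)@(15, 9): e=[36,36,0] → ·  [on edge]
  covered (9 px):
    · · · · · · · · · · ·
    · · · · · · · · · · ·
    · · · · █ █ · · · · ·
    · · · · █ █ █ · · · ·
    · · · · · █ █ · · · ·
    · · · · · · · █ · · ·
    · · · · · · · · █ · ·
    · · · · · · · · · · ·
    · · · · · · · · · · ·

Z-buffer (winner per pixel, '.' = empty):
  . . . . . . . . . . .
  . . . . . . . . . . .
  . . . . 1 1 . . . . .
  . . . . 1 1 1 . . . .
  . . . . . 1 1 . . . .
  . . . . . . . 1 . . .
  . . . . . . . . 1 . .
  . . . . . . . . . . .
  . . . . . . . . . . .

Final: 1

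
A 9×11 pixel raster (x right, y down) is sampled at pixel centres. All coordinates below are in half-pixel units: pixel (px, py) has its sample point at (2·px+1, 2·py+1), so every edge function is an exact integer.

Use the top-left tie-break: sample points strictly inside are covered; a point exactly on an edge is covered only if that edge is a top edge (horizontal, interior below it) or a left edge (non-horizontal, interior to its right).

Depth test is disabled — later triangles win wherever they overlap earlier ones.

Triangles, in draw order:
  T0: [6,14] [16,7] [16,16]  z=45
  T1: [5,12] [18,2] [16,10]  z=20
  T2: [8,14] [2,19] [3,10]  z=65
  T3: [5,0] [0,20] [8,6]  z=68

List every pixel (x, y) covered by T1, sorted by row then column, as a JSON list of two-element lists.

T0:
  2·area = 90
  edge (6, 14)→(16, 7): d=(10,-7) top-left  bias=+0
  edge (16, 7)→(16, 16): d=(0,9) right/bottom  bias=-1
  edge (16, 16)→(6, 14): d=(-10,-2) top-left  bias=+0
    (7,4)@(15, 9): e=[13,9,68] → #
    (8,4)@(17, 9): e=[27,-9,72] → ·
    (5,5)@(11, 11): e=[5,45,40] → #
    (6,5)@(13, 11): e=[19,27,44] → #
    (8,5)@(17, 11): e=[47,-9,52] → ·
    (0,6)@(1, 13): e=[-45,135,0] → ·  [on edge]
    (4,6)@(9, 13): e=[11,63,16] → #
    (8,6)@(17, 13): e=[67,-9,32] → ·
    (4,7)@(9, 15): e=[31,63,-4] → ·
    (5,7)@(11, 15): e=[45,45,0] → #  [on edge]
    (8,7)@(17, 15): e=[87,-9,12] → ·
    (5,8)@(11, 17): e=[65,45,-20] → ·
  covered (11 px):
    · · · · · · · · ·
    · · · · · · · · ·
    · · · · · · · · ·
    · · · · · · · · ·
    · · · · · · · # ·
    · · · · · # # # ·
    · · · · # # # # ·
    · · · · · # # # ·
    · · · · · · · · ·
    · · · · · · · · ·
    · · · · · · · · ·
T1:
  2·area = 84
  edge (5, 12)→(18, 2): d=(13,-10) top-left  bias=+0
  edge (18, 2)→(16, 10): d=(-2,8) right/bottom  bias=-1
  edge (16, 10)→(5, 12): d=(-11,2) right/bottom  bias=-1
    (8,1)@(17, 3): e=[3,6,75] → #
    (7,2)@(15, 5): e=[9,18,57] → #
    (6,3)@(13, 7): e=[15,30,39] → #
    (8,3)@(17, 7): e=[55,-2,31] → ·
    (4,4)@(9, 9): e=[1,58,25] → #
    (5,4)@(11, 9): e=[21,42,21] → #
    (8,4)@(17, 9): e=[81,-6,9] → ·
    (3,5)@(7, 11): e=[7,70,7] → #
    (5,5)@(11, 11): e=[47,38,-1] → ·
    (6,5)@(13, 11): e=[67,22,-5] → ·
    (7,5)@(15, 11): e=[87,6,-9] → ·
    (3,6)@(7, 13): e=[33,66,-15] → ·
  covered (11 px):
    · · · · · · · · ·
    · · · · · · · · #
    · · · · · · · # #
    · · · · · · # # ·
    · · · · # # # # ·
    · · · # # · · · ·
    · · · · · · · · ·
    · · · · · · · · ·
    · · · · · · · · ·
    · · · · · · · · ·
    · · · · · · · · ·
T2:
  2·area = 49
  edge (8, 14)→(2, 19): d=(-6,5) right/bottom  bias=-1
  edge (2, 19)→(3, 10): d=(1,-9) top-left  bias=+0
  edge (3, 10)→(8, 14): d=(5,4) right/bottom  bias=-1
    (1,5)@(3, 11): e=[43,1,5] → #
    (2,5)@(5, 11): e=[33,19,-3] → ·
    (1,6)@(3, 13): e=[31,3,15] → #
    (2,6)@(5, 13): e=[21,21,7] → #
    (3,6)@(7, 13): e=[11,39,-1] → ·
    (1,7)@(3, 15): e=[19,5,25] → #
    (3,7)@(7, 15): e=[-1,41,9] → ·
    (1,8)@(3, 17): e=[7,7,35] → #
    (2,8)@(5, 17): e=[-3,25,27] → ·
    (1,9)@(3, 19): e=[-5,9,45] → ·
  covered (6 px):
    · · · · · · · · ·
    · · · · · · · · ·
    · · · · · · · · ·
    · · · · · · · · ·
    · · · · · · · · ·
    · # · · · · · · ·
    · # # · · · · · ·
    · # # · · · · · ·
    · # · · · · · · ·
    · · · · · · · · ·
    · · · · · · · · ·
T3:
  2·area = 90  (B↔C swapped to make it positive)
  edge (5, 0)→(8, 6): d=(3,6) right/bottom  bias=-1
  edge (8, 6)→(0, 20): d=(-8,14) right/bottom  bias=-1
  edge (0, 20)→(5, 0): d=(5,-20) top-left  bias=+0
    (2,0)@(5, 1): e=[3,82,5] → #
    (3,0)@(7, 1): e=[-9,54,45] → ·
    (2,1)@(5, 3): e=[9,66,15] → #
    (3,1)@(7, 3): e=[-3,38,55] → ·
    (2,2)@(5, 5): e=[15,50,25] → #
    (3,2)@(7, 5): e=[3,22,65] → #
    (4,2)@(9, 5): e=[-9,-6,105] → ·
    (2,3)@(5, 7): e=[21,34,35] → #
    (4,3)@(9, 7): e=[-3,-22,115] → ·
    (1,4)@(3, 9): e=[39,46,5] → #
    (3,4)@(7, 9): e=[15,-10,85] → ·
    (1,5)@(3, 11): e=[45,30,15] → #
  covered (12 px):
    · · # · · · · · ·
    · · # · · · · · ·
    · · # # · · · · ·
    · · # # · · · · ·
    · # # · · · · · ·
    · # # · · · · · ·
    · # · · · · · · ·
    · · · · · · · · ·
    # · · · · · · · ·
    · · · · · · · · ·
    · · · · · · · · ·

Result: [[8,1],[7,2],[8,2],[6,3],[7,3],[4,4],[5,4],[6,4],[7,4],[3,5],[4,5]]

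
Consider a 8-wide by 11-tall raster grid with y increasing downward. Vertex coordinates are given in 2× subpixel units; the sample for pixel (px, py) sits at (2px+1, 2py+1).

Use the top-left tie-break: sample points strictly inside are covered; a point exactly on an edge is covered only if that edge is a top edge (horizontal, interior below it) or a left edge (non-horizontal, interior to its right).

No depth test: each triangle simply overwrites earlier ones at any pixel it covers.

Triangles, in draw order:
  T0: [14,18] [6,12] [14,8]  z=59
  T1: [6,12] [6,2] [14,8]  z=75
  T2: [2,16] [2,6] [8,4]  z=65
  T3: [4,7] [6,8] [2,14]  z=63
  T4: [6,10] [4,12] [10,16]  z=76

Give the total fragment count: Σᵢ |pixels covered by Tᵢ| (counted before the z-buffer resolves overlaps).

T0:
  2·area = 80
  edge (14, 18)→(6, 12): d=(-8,-6) top-left  bias=+0
  edge (6, 12)→(14, 8): d=(8,-4) top-left  bias=+0
  edge (14, 8)→(14, 18): d=(0,10) right/bottom  bias=-1
    (6,4)@(13, 9): e=[66,4,10] → X
    (7,4)@(15, 9): e=[78,12,-10] → .
    (4,5)@(9, 11): e=[26,4,50] → X
    (5,5)@(11, 11): e=[38,12,30] → X
    (7,5)@(15, 11): e=[62,28,-10] → .
    (4,6)@(9, 13): e=[10,20,50] → X
    (7,6)@(15, 13): e=[46,44,-10] → .
    (4,7)@(9, 15): e=[-6,36,50] → .
    (5,7)@(11, 15): e=[6,44,30] → X
    (7,7)@(15, 15): e=[30,60,-10] → .
    (5,8)@(11, 17): e=[-10,60,30] → .
    (6,8)@(13, 17): e=[2,68,10] → X
  covered (10 px):
    . . . . . . . .
    . . . . . . . .
    . . . . . . . .
    . . . . . . . .
    . . . . . . X .
    . . . . X X X .
    . . . . X X X .
    . . . . . X X .
    . . . . . . X .
    . . . . . . . .
    . . . . . . . .
T1:
  2·area = 80
  edge (6, 12)→(6, 2): d=(0,-10) top-left  bias=+0
  edge (6, 2)→(14, 8): d=(8,6) right/bottom  bias=-1
  edge (14, 8)→(6, 12): d=(-8,4) right/bottom  bias=-1
    (3,1)@(7, 3): e=[10,2,68] → X
    (4,1)@(9, 3): e=[30,-10,60] → .
    (3,2)@(7, 5): e=[10,18,52] → X
    (4,2)@(9, 5): e=[30,6,44] → X
    (5,2)@(11, 5): e=[50,-6,36] → .
    (3,3)@(7, 7): e=[10,34,36] → X
    (5,3)@(11, 7): e=[50,10,20] → X
    (6,3)@(13, 7): e=[70,-2,12] → .
    (3,4)@(7, 9): e=[10,50,20] → X
    (6,4)@(13, 9): e=[70,14,-4] → .
    (3,5)@(7, 11): e=[10,66,4] → X
    (4,5)@(9, 11): e=[30,54,-4] → .
  covered (10 px):
    . . . . . . . .
    . . . X . . . .
    . . . X X . . .
    . . . X X X . .
    . . . X X X . .
    . . . X . . . .
    . . . . . . . .
    . . . . . . . .
    . . . . . . . .
    . . . . . . . .
    . . . . . . . .
T2:
  2·area = 60
  edge (2, 16)→(2, 6): d=(0,-10) top-left  bias=+0
  edge (2, 6)→(8, 4): d=(6,-2) top-left  bias=+0
  edge (8, 4)→(2, 16): d=(-6,12) right/bottom  bias=-1
    (5,1)@(11, 3): e=[90,0,-30] → .  [on edge]
    (2,2)@(5, 5): e=[30,0,30] → X  [on edge]
    (3,2)@(7, 5): e=[50,4,6] → X
    (4,2)@(9, 5): e=[70,8,-18] → .
    (1,3)@(3, 7): e=[10,8,42] → X
    (3,3)@(7, 7): e=[50,16,-6] → .
    (1,4)@(3, 9): e=[10,20,30] → X
    (3,4)@(7, 9): e=[50,28,-18] → .
    (1,5)@(3, 11): e=[10,32,18] → X
    (2,5)@(5, 11): e=[30,36,-6] → .
    (1,6)@(3, 13): e=[10,44,6] → X
    (2,6)@(5, 13): e=[30,48,-18] → .
  covered (8 px):
    . . . . . . . .
    . . . . . . . .
    . . X X . . . .
    . X X . . . . .
    . X X . . . . .
    . X . . . . . .
    . X . . . . . .
    . . . . . . . .
    . . . . . . . .
    . . . . . . . .
    . . . . . . . .
T3:
  2·area = 16
  edge (4, 7)→(6, 8): d=(2,1) right/bottom  bias=-1
  edge (6, 8)→(2, 14): d=(-4,6) right/bottom  bias=-1
  edge (2, 14)→(4, 7): d=(2,-7) top-left  bias=+0
    (2,4)@(5, 9): e=[3,2,11] → X
    (3,4)@(7, 9): e=[1,-10,25] → .
    (1,5)@(3, 11): e=[9,6,1] → X
    (2,5)@(5, 11): e=[7,-6,15] → .
    (1,6)@(3, 13): e=[13,-2,5] → .
  covered (2 px):
    . . . . . . . .
    . . . . . . . .
    . . . . . . . .
    . . . . . . . .
    . . X . . . . .
    . X . . . . . .
    . . . . . . . .
    . . . . . . . .
    . . . . . . . .
    . . . . . . . .
    . . . . . . . .
T4:
  2·area = 20  (B↔C swapped to make it positive)
  edge (6, 10)→(10, 16): d=(4,6) right/bottom  bias=-1
  edge (10, 16)→(4, 12): d=(-6,-4) top-left  bias=+0
  edge (4, 12)→(6, 10): d=(2,-2) top-left  bias=+0
    (7,0)@(15, 1): e=[-90,110,0] → .  [on edge]
    (6,1)@(13, 3): e=[-70,90,0] → .  [on edge]
    (5,2)@(11, 5): e=[-50,70,0] → .  [on edge]
    (4,3)@(9, 7): e=[-30,50,0] → .  [on edge]
    (3,4)@(7, 9): e=[-10,30,0] → .  [on edge]
    (2,5)@(5, 11): e=[10,10,0] → X  [on edge]
    (3,5)@(7, 11): e=[-2,18,4] → .
    (1,6)@(3, 13): e=[30,-10,0] → .  [on edge]
    (2,6)@(5, 13): e=[18,-2,4] → .
    (3,6)@(7, 13): e=[6,6,8] → X
    (4,6)@(9, 13): e=[-6,14,12] → .
    (0,7)@(1, 15): e=[50,-30,0] → .  [on edge]
  covered (3 px):
    . . . . . . . .
    . . . . . . . .
    . . . . . . . .
    . . . . . . . .
    . . . . . . . .
    . . X . . . . .
    . . . X . . . .
    . . . . X . . .
    . . . . . . . .
    . . . . . . . .
    . . . . . . . .

Result: 33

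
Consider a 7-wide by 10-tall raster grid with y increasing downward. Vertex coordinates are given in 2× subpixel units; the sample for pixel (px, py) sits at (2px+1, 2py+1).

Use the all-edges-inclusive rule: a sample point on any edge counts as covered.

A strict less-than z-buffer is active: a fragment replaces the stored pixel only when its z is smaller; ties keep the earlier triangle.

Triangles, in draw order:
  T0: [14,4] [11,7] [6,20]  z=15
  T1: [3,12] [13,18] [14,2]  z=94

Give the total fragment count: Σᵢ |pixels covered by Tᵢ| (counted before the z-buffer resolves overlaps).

T0:
  2·area = 24  (B↔C swapped to make it positive)
  edge (14, 4)→(6, 20): d=(-8,16) inclusive
  edge (6, 20)→(11, 7): d=(5,-13) inclusive
  edge (11, 7)→(14, 4): d=(3,-3) inclusive
    (6,2)@(13, 5): e=[8,16,0] → X  [on edge]
    (5,3)@(11, 7): e=[24,0,0] → X  [on edge]
    (6,3)@(13, 7): e=[-8,26,6] → .
    (4,4)@(9, 9): e=[40,-16,0] → .  [on edge]
    (5,4)@(11, 9): e=[8,10,6] → X
    (6,4)@(13, 9): e=[-24,36,12] → .
    (3,5)@(7, 11): e=[56,-32,0] → .  [on edge]
    (5,5)@(11, 11): e=[-8,20,12] → .
    (2,6)@(5, 13): e=[72,-48,0] → .  [on edge]
    (4,6)@(9, 13): e=[8,4,12] → X
    (5,6)@(11, 13): e=[-24,30,18] → .
    (1,7)@(3, 15): e=[88,-64,0] → .  [on edge]
    (0,8)@(1, 17): e=[104,-80,0] → .  [on edge]
  covered (4 px):
    . . . . . . .
    . . . . . . .
    . . . . . . X
    . . . . . X .
    . . . . . X .
    . . . . . . .
    . . . . X . .
    . . . . . . .
    . . . . . . .
    . . . . . . .
T1:
  2·area = 166  (B↔C swapped to make it positive)
  edge (3, 12)→(14, 2): d=(11,-10) inclusive
  edge (14, 2)→(13, 18): d=(-1,16) inclusive
  edge (13, 18)→(3, 12): d=(-10,-6) inclusive
    (6,1)@(13, 3): e=[1,15,150] → X
    (5,2)@(11, 5): e=[3,45,118] → X
    (4,3)@(9, 7): e=[5,75,86] → X
    (3,4)@(7, 9): e=[7,105,54] → X
    (2,5)@(5, 11): e=[9,135,22] → X
    (2,6)@(5, 13): e=[31,133,2] → X
    (2,7)@(5, 15): e=[53,131,-18] → .
    (3,7)@(7, 15): e=[73,99,-6] → .
    (4,7)@(9, 15): e=[93,67,6] → X
    (4,8)@(9, 17): e=[115,65,-14] → .
    (5,8)@(11, 17): e=[135,33,-2] → .
    (6,8)@(13, 17): e=[155,1,10] → X
  covered (24 px):
    . . . . . . .
    . . . . . . X
    . . . . . X X
    . . . . X X X
    . . . X X X X
    . . X X X X X
    . . X X X X X
    . . . . X X X
    . . . . . . X
    . . . . . . .

Answer: 28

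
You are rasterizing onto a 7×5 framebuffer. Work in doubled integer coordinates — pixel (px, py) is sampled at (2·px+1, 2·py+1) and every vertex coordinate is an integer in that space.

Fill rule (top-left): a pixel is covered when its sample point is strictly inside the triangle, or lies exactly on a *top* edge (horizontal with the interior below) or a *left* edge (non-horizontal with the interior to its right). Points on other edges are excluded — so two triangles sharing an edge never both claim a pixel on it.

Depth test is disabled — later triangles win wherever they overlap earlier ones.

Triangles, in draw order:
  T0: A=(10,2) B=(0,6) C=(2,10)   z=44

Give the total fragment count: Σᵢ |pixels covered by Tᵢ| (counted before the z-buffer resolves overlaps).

T0:
  2·area = 48  (B↔C swapped to make it positive)
  edge (10, 2)→(2, 10): d=(-8,8) right/bottom  bias=-1
  edge (2, 10)→(0, 6): d=(-2,-4) top-left  bias=+0
  edge (0, 6)→(10, 2): d=(10,-4) top-left  bias=+0
    (5,0)@(11, 1): e=[0,54,-6] → .  [on edge]
    (4,1)@(9, 3): e=[0,42,6] → .  [on edge]
    (1,2)@(3, 5): e=[32,14,2] → X
    (2,2)@(5, 5): e=[16,22,10] → X
    (3,2)@(7, 5): e=[0,30,18] → .  [on edge]
    (0,3)@(1, 7): e=[32,2,14] → X
    (2,3)@(5, 7): e=[0,18,30] → .  [on edge]
    (0,4)@(1, 9): e=[16,-2,34] → .
    (1,4)@(3, 9): e=[0,6,42] → .  [on edge]
  covered (4 px):
    . . . . . . .
    . . . . . . .
    . X X . . . .
    X X . . . . .
    . . . . . . .

Final: 4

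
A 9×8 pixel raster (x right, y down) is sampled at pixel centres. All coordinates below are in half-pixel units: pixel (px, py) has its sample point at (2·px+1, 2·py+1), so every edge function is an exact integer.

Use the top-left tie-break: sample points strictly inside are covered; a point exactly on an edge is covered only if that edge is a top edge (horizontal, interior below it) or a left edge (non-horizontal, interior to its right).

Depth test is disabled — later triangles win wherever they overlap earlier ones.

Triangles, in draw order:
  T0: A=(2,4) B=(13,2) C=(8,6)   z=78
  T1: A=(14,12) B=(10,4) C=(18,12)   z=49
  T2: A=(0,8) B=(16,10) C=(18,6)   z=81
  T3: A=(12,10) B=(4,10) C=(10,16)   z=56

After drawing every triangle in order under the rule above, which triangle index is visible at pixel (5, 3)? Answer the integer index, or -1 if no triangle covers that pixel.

T0:
  2·area = 34
  edge (2, 4)→(13, 2): d=(11,-2) top-left  bias=+0
  edge (13, 2)→(8, 6): d=(-5,4) right/bottom  bias=-1
  edge (8, 6)→(2, 4): d=(-6,-2) top-left  bias=+0
    (4,1)@(9, 3): e=[3,11,20] → █
    (5,1)@(11, 3): e=[7,3,24] → █
    (6,1)@(13, 3): e=[11,-5,28] → ·
    (2,2)@(5, 5): e=[17,17,0] → █  [on edge]
    (3,2)@(7, 5): e=[21,9,4] → █
    (5,2)@(11, 5): e=[29,-7,12] → ·
    (2,3)@(5, 7): e=[39,7,-12] → ·
    (3,3)@(7, 7): e=[43,-1,-8] → ·
    (4,3)@(9, 7): e=[47,-9,-4] → ·
    (5,3)@(11, 7): e=[51,-17,0] → ·  [on edge]
    (8,4)@(17, 9): e=[85,-51,0] → ·  [on edge]
  covered (5 px):
    · · · · · · · · ·
    · · · · █ █ · · ·
    · · █ █ █ · · · ·
    · · · · · · · · ·
    · · · · · · · · ·
    · · · · · · · · ·
    · · · · · · · · ·
    · · · · · · · · ·
T1:
  2·area = 32
  edge (14, 12)→(10, 4): d=(-4,-8) top-left  bias=+0
  edge (10, 4)→(18, 12): d=(8,8) right/bottom  bias=-1
  edge (18, 12)→(14, 12): d=(-4,0) right/bottom  bias=-1
    (3,0)@(7, 1): e=[-12,0,44] → ·  [on edge]
    (4,1)@(9, 3): e=[-4,0,36] → ·  [on edge]
    (5,2)@(11, 5): e=[4,0,28] → ·  [on edge]
    (6,3)@(13, 7): e=[12,0,20] → ·  [on edge]
    (6,4)@(13, 9): e=[4,16,12] → █
    (7,4)@(15, 9): e=[20,0,12] → ·  [on edge]
    (6,5)@(13, 11): e=[-4,32,4] → ·
    (7,5)@(15, 11): e=[12,16,4] → █
    (8,5)@(17, 11): e=[28,0,4] → ·  [on edge]
    (7,6)@(15, 13): e=[4,32,-4] → ·
  covered (2 px):
    · · · · · · · · ·
    · · · · · · · · ·
    · · · · · · · · ·
    · · · · · · · · ·
    · · · · · · █ · ·
    · · · · · · · █ ·
    · · · · · · · · ·
    · · · · · · · · ·
T2:
  2·area = 68  (B↔C swapped to make it positive)
  edge (0, 8)→(18, 6): d=(18,-2) top-left  bias=+0
  edge (18, 6)→(16, 10): d=(-2,4) right/bottom  bias=-1
  edge (16, 10)→(0, 8): d=(-16,-2) top-left  bias=+0
    (4,3)@(9, 7): e=[0,34,34] → █  [on edge]
    (5,3)@(11, 7): e=[4,26,38] → █
    (6,3)@(13, 7): e=[8,18,42] → █
    (7,3)@(15, 7): e=[12,10,46] → █
    (8,3)@(17, 7): e=[16,2,50] → █
    (4,4)@(9, 9): e=[36,30,2] → █
    (8,4)@(17, 9): e=[52,-2,18] → ·
    (4,5)@(9, 11): e=[72,26,-30] → ·
    (5,5)@(11, 11): e=[76,18,-26] → ·
    (6,5)@(13, 11): e=[80,10,-22] → ·
    (7,5)@(15, 11): e=[84,2,-18] → ·
  covered (9 px):
    · · · · · · · · ·
    · · · · · · · · ·
    · · · · · · · · ·
    · · · · █ █ █ █ █
    · · · · █ █ █ █ ·
    · · · · · · · · ·
    · · · · · · · · ·
    · · · · · · · · ·
T3:
  2·area = 48  (B↔C swapped to make it positive)
  edge (12, 10)→(10, 16): d=(-2,6) right/bottom  bias=-1
  edge (10, 16)→(4, 10): d=(-6,-6) top-left  bias=+0
  edge (4, 10)→(12, 10): d=(8,0) top-left  bias=+0
    (7,0)@(15, 1): e=[0,120,-72] → ·  [on edge]
    (0,3)@(1, 7): e=[72,0,-24] → ·  [on edge]
    (6,3)@(13, 7): e=[0,72,-24] → ·  [on edge]
    (1,4)@(3, 9): e=[56,0,-8] → ·  [on edge]
    (2,5)@(5, 11): e=[40,0,8] → █  [on edge]
    (3,5)@(7, 11): e=[28,12,8] → █
    (4,5)@(9, 11): e=[16,24,8] → █
    (5,5)@(11, 11): e=[4,36,8] → █
    (6,5)@(13, 11): e=[-8,48,8] → ·
    (2,6)@(5, 13): e=[36,-12,24] → ·
    (3,6)@(7, 13): e=[24,0,24] → █  [on edge]
    (5,6)@(11, 13): e=[0,24,24] → ·  [on edge]
    (4,7)@(9, 15): e=[8,0,40] → █  [on edge]
  covered (7 px):
    · · · · · · · · ·
    · · · · · · · · ·
    · · · · · · · · ·
    · · · · · · · · ·
    · · · · · · · · ·
    · · █ █ █ █ · · ·
    · · · █ █ · · · ·
    · · · · █ · · · ·

Z-buffer (winner per pixel, '.' = empty):
  . . . . . . . . .
  . . . . 0 0 . . .
  . . 0 0 0 . . . .
  . . . . 2 2 2 2 2
  . . . . 2 2 2 2 .
  . . 3 3 3 3 . 1 .
  . . . 3 3 . . . .
  . . . . 3 . . . .

Answer: 2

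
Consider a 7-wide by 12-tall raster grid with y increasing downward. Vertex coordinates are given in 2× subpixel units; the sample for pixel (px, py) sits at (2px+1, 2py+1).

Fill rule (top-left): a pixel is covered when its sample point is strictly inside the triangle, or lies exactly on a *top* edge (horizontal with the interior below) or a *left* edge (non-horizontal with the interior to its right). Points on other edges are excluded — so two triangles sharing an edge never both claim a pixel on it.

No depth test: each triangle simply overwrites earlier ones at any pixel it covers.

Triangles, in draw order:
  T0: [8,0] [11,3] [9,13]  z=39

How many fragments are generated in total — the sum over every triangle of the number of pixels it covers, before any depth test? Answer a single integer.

T0:
  2·area = 36
  edge (8, 0)→(11, 3): d=(3,3) right/bottom  bias=-1
  edge (11, 3)→(9, 13): d=(-2,10) right/bottom  bias=-1
  edge (9, 13)→(8, 0): d=(-1,-13) top-left  bias=+0
    (4,0)@(9, 1): e=[0,24,12] → ·  [on edge]
    (4,1)@(9, 3): e=[6,20,10] → #
    (5,1)@(11, 3): e=[0,0,36] → ·  [on edge]
    (4,2)@(9, 5): e=[12,16,8] → #
    (5,2)@(11, 5): e=[6,-4,34] → ·
    (6,2)@(13, 5): e=[0,-24,60] → ·  [on edge]
    (4,3)@(9, 7): e=[18,12,6] → #
    (5,3)@(11, 7): e=[12,-8,32] → ·
    (4,4)@(9, 9): e=[24,8,4] → #
    (5,4)@(11, 9): e=[18,-12,30] → ·
    (4,5)@(9, 11): e=[30,4,2] → #
    (5,5)@(11, 11): e=[24,-16,28] → ·
    (4,6)@(9, 13): e=[36,0,0] → ·  [on edge]
    (3,11)@(7, 23): e=[72,0,-36] → ·  [on edge]
  covered (5 px):
    · · · · · · ·
    · · · · # · ·
    · · · · # · ·
    · · · · # · ·
    · · · · # · ·
    · · · · # · ·
    · · · · · · ·
    · · · · · · ·
    · · · · · · ·
    · · · · · · ·
    · · · · · · ·
    · · · · · · ·

Answer: 5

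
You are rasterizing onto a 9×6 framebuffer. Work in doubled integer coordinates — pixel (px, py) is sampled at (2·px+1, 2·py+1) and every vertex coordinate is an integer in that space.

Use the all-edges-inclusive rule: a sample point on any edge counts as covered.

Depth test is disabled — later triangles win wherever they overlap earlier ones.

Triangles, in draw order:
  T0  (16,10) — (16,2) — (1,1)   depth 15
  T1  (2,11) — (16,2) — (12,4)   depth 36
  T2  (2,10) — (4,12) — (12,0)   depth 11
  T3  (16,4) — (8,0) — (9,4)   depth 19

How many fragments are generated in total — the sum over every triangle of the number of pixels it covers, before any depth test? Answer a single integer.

T0:
  2·area = 120  (B↔C swapped to make it positive)
  edge (16, 10)→(1, 1): d=(-15,-9) inclusive
  edge (1, 1)→(16, 2): d=(15,1) inclusive
  edge (16, 2)→(16, 10): d=(0,8) inclusive
    (0,0)@(1, 1): e=[0,0,120] → #  [on edge]
    (1,0)@(3, 1): e=[18,-2,104] → ·
    (0,1)@(1, 3): e=[-30,30,120] → ·
    (2,1)@(5, 3): e=[6,26,88] → #
    (3,1)@(7, 3): e=[24,24,72] → #
    (4,1)@(9, 3): e=[42,22,56] → #
    (5,1)@(11, 3): e=[60,20,40] → #
    (6,1)@(13, 3): e=[78,18,24] → #
    (7,1)@(15, 3): e=[96,16,8] → #
    (8,1)@(17, 3): e=[114,14,-8] → ·
    (2,2)@(5, 5): e=[-24,56,88] → ·
    (3,2)@(7, 5): e=[-6,54,72] → ·
    (5,3)@(11, 7): e=[0,80,40] → #  [on edge]
  covered (15 px):
    # · · · · · · · ·
    · · # # # # # # ·
    · · · · # # # # ·
    · · · · · # # # ·
    · · · · · · · # ·
    · · · · · · · · ·
T1:
  2·area = 8  (B↔C swapped to make it positive)
  edge (2, 11)→(12, 4): d=(10,-7) inclusive
  edge (12, 4)→(16, 2): d=(4,-2) inclusive
  edge (16, 2)→(2, 11): d=(-14,9) inclusive
    (5,2)@(11, 5): e=[3,2,3] → #
    (6,2)@(13, 5): e=[17,6,-15] → ·
    (5,3)@(11, 7): e=[23,10,-25] → ·
    (2,4)@(5, 9): e=[1,6,1] → #
    (3,4)@(7, 9): e=[15,10,-17] → ·
    (2,5)@(5, 11): e=[21,14,-27] → ·
  covered (2 px):
    · · · · · · · · ·
    · · · · · · · · ·
    · · · · · # · · ·
    · · · · · · · · ·
    · · # · · · · · ·
    · · · · · · · · ·
T2:
  2·area = 40  (B↔C swapped to make it positive)
  edge (2, 10)→(12, 0): d=(10,-10) inclusive
  edge (12, 0)→(4, 12): d=(-8,12) inclusive
  edge (4, 12)→(2, 10): d=(-2,-2) inclusive
    (5,0)@(11, 1): e=[0,4,36] → #  [on edge]
    (6,0)@(13, 1): e=[20,-20,40] → ·
    (4,1)@(9, 3): e=[0,12,28] → #  [on edge]
    (5,1)@(11, 3): e=[20,-12,32] → ·
    (3,2)@(7, 5): e=[0,20,20] → #  [on edge]
    (4,2)@(9, 5): e=[20,-4,24] → ·
    (2,3)@(5, 7): e=[0,28,12] → #  [on edge]
    (4,3)@(9, 7): e=[40,-20,20] → ·
    (0,4)@(1, 9): e=[-20,60,0] → ·  [on edge]
    (1,4)@(3, 9): e=[0,36,4] → #  [on edge]
    (3,4)@(7, 9): e=[40,-12,12] → ·
    (0,5)@(1, 11): e=[0,44,-4] → ·  [on edge]
    (1,5)@(3, 11): e=[20,20,0] → #  [on edge]
  covered (8 px):
    · · · · · # · · ·
    · · · · # · · · ·
    · · · # · · · · ·
    · · # # · · · · ·
    · # # · · · · · ·
    · # · · · · · · ·
T3:
  2·area = 28  (B↔C swapped to make it positive)
  edge (16, 4)→(9, 4): d=(-7,0) inclusive
  edge (9, 4)→(8, 0): d=(-1,-4) inclusive
  edge (8, 0)→(16, 4): d=(8,4) inclusive
    (4,0)@(9, 1): e=[21,3,4] → #
    (5,0)@(11, 1): e=[21,11,-4] → ·
    (4,1)@(9, 3): e=[7,1,20] → #
    (5,1)@(11, 3): e=[7,9,12] → #
    (6,1)@(13, 3): e=[7,17,4] → #
    (7,1)@(15, 3): e=[7,25,-4] → ·
    (4,2)@(9, 5): e=[-7,-1,36] → ·
    (5,2)@(11, 5): e=[-7,7,28] → ·
    (6,2)@(13, 5): e=[-7,15,20] → ·
  covered (4 px):
    · · · · # · · · ·
    · · · · # # # · ·
    · · · · · · · · ·
    · · · · · · · · ·
    · · · · · · · · ·
    · · · · · · · · ·

Final: 29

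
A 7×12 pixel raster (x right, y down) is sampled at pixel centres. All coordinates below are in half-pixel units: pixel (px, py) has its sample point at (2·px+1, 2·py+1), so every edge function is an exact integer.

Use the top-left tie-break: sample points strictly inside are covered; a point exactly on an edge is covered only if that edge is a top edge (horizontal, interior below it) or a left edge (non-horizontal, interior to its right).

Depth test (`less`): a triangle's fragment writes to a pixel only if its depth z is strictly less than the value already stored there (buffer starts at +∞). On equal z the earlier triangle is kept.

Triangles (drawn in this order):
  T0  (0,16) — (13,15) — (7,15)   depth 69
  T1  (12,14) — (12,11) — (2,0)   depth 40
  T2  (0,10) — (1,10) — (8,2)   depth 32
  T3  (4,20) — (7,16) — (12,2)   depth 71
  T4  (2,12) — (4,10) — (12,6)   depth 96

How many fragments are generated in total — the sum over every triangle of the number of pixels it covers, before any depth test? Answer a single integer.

T0:
  2·area = 6  (B↔C swapped to make it positive)
  edge (0, 16)→(7, 15): d=(7,-1) top-left  bias=+0
  edge (7, 15)→(13, 15): d=(6,0) top-left  bias=+0
  edge (13, 15)→(0, 16): d=(-13,1) right/bottom  bias=-1
    (0,7)@(1, 15): e=[-6,0,12] → ·  [on edge]
    (1,7)@(3, 15): e=[-4,0,10] → ·  [on edge]
    (2,7)@(5, 15): e=[-2,0,8] → ·  [on edge]
    (3,7)@(7, 15): e=[0,0,6] → #  [on edge]
    (4,7)@(9, 15): e=[2,0,4] → #  [on edge]
    (5,7)@(11, 15): e=[4,0,2] → #  [on edge]
    (6,7)@(13, 15): e=[6,0,0] → ·  [on edge]
    (3,8)@(7, 17): e=[14,12,-20] → ·
    (4,8)@(9, 17): e=[16,12,-22] → ·
    (5,8)@(11, 17): e=[18,12,-24] → ·
  covered (3 px):
    · · · · · · ·
    · · · · · · ·
    · · · · · · ·
    · · · · · · ·
    · · · · · · ·
    · · · · · · ·
    · · · · · · ·
    · · · # # # ·
    · · · · · · ·
    · · · · · · ·
    · · · · · · ·
    · · · · · · ·
T1:
  2·area = 30  (B↔C swapped to make it positive)
  edge (12, 14)→(2, 0): d=(-10,-14) top-left  bias=+0
  edge (2, 0)→(12, 11): d=(10,11) right/bottom  bias=-1
  edge (12, 11)→(12, 14): d=(0,3) right/bottom  bias=-1
    (3,3)@(7, 7): e=[0,15,15] → #  [on edge]
    (4,3)@(9, 7): e=[28,-7,9] → ·
    (3,4)@(7, 9): e=[-20,35,15] → ·
    (4,4)@(9, 9): e=[8,13,9] → #
    (5,4)@(11, 9): e=[36,-9,3] → ·
    (4,5)@(9, 11): e=[-12,33,9] → ·
    (5,5)@(11, 11): e=[16,11,3] → #
    (6,5)@(13, 11): e=[44,-11,-3] → ·
    (5,6)@(11, 13): e=[-4,31,3] → ·
  covered (3 px):
    · · · · · · ·
    · · · · · · ·
    · · · · · · ·
    · · · # · · ·
    · · · · # · ·
    · · · · · # ·
    · · · · · · ·
    · · · · · · ·
    · · · · · · ·
    · · · · · · ·
    · · · · · · ·
    · · · · · · ·
T2:
  2·area = 8  (B↔C swapped to make it positive)
  edge (0, 10)→(8, 2): d=(8,-8) top-left  bias=+0
  edge (8, 2)→(1, 10): d=(-7,8) right/bottom  bias=-1
  edge (1, 10)→(0, 10): d=(-1,0) right/bottom  bias=-1
    (4,0)@(9, 1): e=[0,-1,9] → ·  [on edge]
    (3,1)@(7, 3): e=[0,1,7] → #  [on edge]
    (4,1)@(9, 3): e=[16,-15,7] → ·
    (2,2)@(5, 5): e=[0,3,5] → #  [on edge]
    (3,2)@(7, 5): e=[16,-13,5] → ·
    (1,3)@(3, 7): e=[0,5,3] → #  [on edge]
    (2,3)@(5, 7): e=[16,-11,3] → ·
    (0,4)@(1, 9): e=[0,7,1] → #  [on edge]
    (1,4)@(3, 9): e=[16,-9,1] → ·
    (0,5)@(1, 11): e=[16,-7,-1] → ·
  covered (4 px):
    · · · · · · ·
    · · · # · · ·
    · · # · · · ·
    · # · · · · ·
    # · · · · · ·
    · · · · · · ·
    · · · · · · ·
    · · · · · · ·
    · · · · · · ·
    · · · · · · ·
    · · · · · · ·
    · · · · · · ·
T3:
  2·area = 22  (B↔C swapped to make it positive)
  edge (4, 20)→(12, 2): d=(8,-18) top-left  bias=+0
  edge (12, 2)→(7, 16): d=(-5,14) right/bottom  bias=-1
  edge (7, 16)→(4, 20): d=(-3,4) right/bottom  bias=-1
    (4,4)@(9, 9): e=[2,7,13] → #
    (5,4)@(11, 9): e=[38,-21,5] → ·
    (4,5)@(9, 11): e=[18,-3,7] → ·
    (3,7)@(7, 15): e=[14,5,3] → #
    (4,7)@(9, 15): e=[50,-23,-5] → ·
    (3,8)@(7, 17): e=[30,-5,-3] → ·
  covered (2 px):
    · · · · · · ·
    · · · · · · ·
    · · · · · · ·
    · · · · · · ·
    · · · · # · ·
    · · · · · · ·
    · · · · · · ·
    · · · # · · ·
    · · · · · · ·
    · · · · · · ·
    · · · · · · ·
    · · · · · · ·
T4:
  2·area = 8
  edge (2, 12)→(4, 10): d=(2,-2) top-left  bias=+0
  edge (4, 10)→(12, 6): d=(8,-4) top-left  bias=+0
  edge (12, 6)→(2, 12): d=(-10,6) right/bottom  bias=-1
    (6,0)@(13, 1): e=[0,-36,44] → ·  [on edge]
    (5,1)@(11, 3): e=[0,-28,36] → ·  [on edge]
    (4,2)@(9, 5): e=[0,-20,28] → ·  [on edge]
    (3,3)@(7, 7): e=[0,-12,20] → ·  [on edge]
    (2,4)@(5, 9): e=[0,-4,12] → ·  [on edge]
    (3,4)@(7, 9): e=[4,4,0] → ·  [on edge]
    (1,5)@(3, 11): e=[0,4,4] → #  [on edge]
    (2,5)@(5, 11): e=[4,12,-8] → ·
    (0,6)@(1, 13): e=[0,12,-4] → ·  [on edge]
    (1,6)@(3, 13): e=[4,20,-16] → ·
  covered (1 px):
    · · · · · · ·
    · · · · · · ·
    · · · · · · ·
    · · · · · · ·
    · · · · · · ·
    · # · · · · ·
    · · · · · · ·
    · · · · · · ·
    · · · · · · ·
    · · · · · · ·
    · · · · · · ·
    · · · · · · ·

Answer: 13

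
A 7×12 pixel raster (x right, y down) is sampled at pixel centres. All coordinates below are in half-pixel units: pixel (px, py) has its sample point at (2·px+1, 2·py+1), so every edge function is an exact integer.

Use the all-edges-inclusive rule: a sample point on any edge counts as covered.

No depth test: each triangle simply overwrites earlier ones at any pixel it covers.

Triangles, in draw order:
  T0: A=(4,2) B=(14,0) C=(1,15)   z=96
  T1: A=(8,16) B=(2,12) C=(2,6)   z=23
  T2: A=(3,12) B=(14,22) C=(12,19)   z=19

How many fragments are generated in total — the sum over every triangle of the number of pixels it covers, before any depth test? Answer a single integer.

T0:
  2·area = 124
  edge (4, 2)→(14, 0): d=(10,-2) inclusive
  edge (14, 0)→(1, 15): d=(-13,15) inclusive
  edge (1, 15)→(4, 2): d=(3,-13) inclusive
    (4,0)@(9, 1): e=[0,62,62] → █  [on edge]
    (5,0)@(11, 1): e=[4,32,88] → █
    (6,0)@(13, 1): e=[8,2,114] → █
    (2,1)@(5, 3): e=[12,96,16] → █
    (3,1)@(7, 3): e=[16,66,42] → █
    (6,1)@(13, 3): e=[28,-24,120] → ·
    (2,2)@(5, 5): e=[32,70,22] → █
    (5,2)@(11, 5): e=[44,-20,100] → ·
    (1,3)@(3, 7): e=[48,74,2] → █
    (4,3)@(9, 7): e=[60,-16,80] → ·
    (1,4)@(3, 9): e=[68,48,8] → █
    (3,4)@(7, 9): e=[76,-12,60] → ·
    (0,7)@(1, 15): e=[124,0,0] → █  [on edge]
  covered (17 px):
    · · · · █ █ █
    · · █ █ █ █ ·
    · · █ █ █ · ·
    · █ █ █ · · ·
    · █ █ · · · ·
    · █ · · · · ·
    · · · · · · ·
    █ · · · · · ·
    · · · · · · ·
    · · · · · · ·
    · · · · · · ·
    · · · · · · ·
T1:
  2·area = 36
  edge (8, 16)→(2, 12): d=(-6,-4) inclusive
  edge (2, 12)→(2, 6): d=(0,-6) inclusive
  edge (2, 6)→(8, 16): d=(6,10) inclusive
    (1,4)@(3, 9): e=[22,6,8] → █
    (2,4)@(5, 9): e=[30,18,-12] → ·
    (1,5)@(3, 11): e=[10,6,20] → █
    (2,5)@(5, 11): e=[18,18,0] → █  [on edge]
    (3,5)@(7, 11): e=[26,30,-20] → ·
    (1,6)@(3, 13): e=[-2,6,32] → ·
    (2,6)@(5, 13): e=[6,18,12] → █
    (3,6)@(7, 13): e=[14,30,-8] → ·
    (2,7)@(5, 15): e=[-6,18,24] → ·
    (3,7)@(7, 15): e=[2,30,4] → █
    (4,7)@(9, 15): e=[10,42,-16] → ·
    (3,8)@(7, 17): e=[-10,30,16] → ·
    (5,10)@(11, 21): e=[-18,54,0] → ·  [on edge]
  covered (5 px):
    · · · · · · ·
    · · · · · · ·
    · · · · · · ·
    · · · · · · ·
    · █ · · · · ·
    · █ █ · · · ·
    · · █ · · · ·
    · · · █ · · ·
    · · · · · · ·
    · · · · · · ·
    · · · · · · ·
    · · · · · · ·
T2:
  2·area = 13  (B↔C swapped to make it positive)
  edge (3, 12)→(12, 19): d=(9,7) inclusive
  edge (12, 19)→(14, 22): d=(2,3) inclusive
  edge (14, 22)→(3, 12): d=(-11,-10) inclusive
    (4,8)@(9, 17): e=[3,5,5] → █
    (5,8)@(11, 17): e=[-11,-1,25] → ·
    (4,9)@(9, 19): e=[21,9,-17] → ·
    (5,9)@(11, 19): e=[7,3,3] → █
    (6,9)@(13, 19): e=[-7,-3,23] → ·
    (5,10)@(11, 21): e=[25,7,-19] → ·
    (6,10)@(13, 21): e=[11,1,1] → █
    (6,11)@(13, 23): e=[29,5,-21] → ·
  covered (3 px):
    · · · · · · ·
    · · · · · · ·
    · · · · · · ·
    · · · · · · ·
    · · · · · · ·
    · · · · · · ·
    · · · · · · ·
    · · · · · · ·
    · · · · █ · ·
    · · · · · █ ·
    · · · · · · █
    · · · · · · ·

Result: 25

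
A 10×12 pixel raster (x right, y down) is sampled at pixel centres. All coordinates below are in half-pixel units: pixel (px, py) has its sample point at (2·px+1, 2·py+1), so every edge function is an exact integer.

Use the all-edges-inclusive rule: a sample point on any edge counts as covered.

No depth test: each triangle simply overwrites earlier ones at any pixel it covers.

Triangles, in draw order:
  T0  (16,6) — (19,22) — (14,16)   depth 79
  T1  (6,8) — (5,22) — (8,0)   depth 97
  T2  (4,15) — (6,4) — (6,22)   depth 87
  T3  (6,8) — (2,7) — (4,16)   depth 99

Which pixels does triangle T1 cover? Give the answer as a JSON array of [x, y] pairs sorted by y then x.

T0:
  2·area = 62
  edge (16, 6)→(19, 22): d=(3,16) inclusive
  edge (19, 22)→(14, 16): d=(-5,-6) inclusive
  edge (14, 16)→(16, 6): d=(2,-10) inclusive
    (8,0)@(17, 1): e=[-31,93,0] → ·  [on edge]
    (7,5)@(15, 11): e=[31,31,0] → █  [on edge]
    (8,5)@(17, 11): e=[-1,43,20] → ·
    (7,6)@(15, 13): e=[37,21,4] → █
    (8,6)@(17, 13): e=[5,33,24] → █
    (9,6)@(19, 13): e=[-27,45,44] → ·
    (7,7)@(15, 15): e=[43,11,8] → █
    (9,7)@(19, 15): e=[-21,35,48] → ·
    (7,8)@(15, 17): e=[49,1,12] → █
    (9,8)@(19, 17): e=[-15,25,52] → ·
    (7,9)@(15, 19): e=[55,-9,16] → ·
    (8,9)@(17, 19): e=[23,3,36] → █
    (6,10)@(13, 21): e=[93,-31,0] → ·  [on edge]
  covered (8 px):
    · · · · · · · · · ·
    · · · · · · · · · ·
    · · · · · · · · · ·
    · · · · · · · · · ·
    · · · · · · · · · ·
    · · · · · · · █ · ·
    · · · · · · · █ █ ·
    · · · · · · · █ █ ·
    · · · · · · · █ █ ·
    · · · · · · · · █ ·
    · · · · · · · · · ·
    · · · · · · · · · ·
T1:
  2·area = 20  (B↔C swapped to make it positive)
  edge (6, 8)→(8, 0): d=(2,-8) inclusive
  edge (8, 0)→(5, 22): d=(-3,22) inclusive
  edge (5, 22)→(6, 8): d=(1,-14) inclusive
    (3,2)@(7, 5): e=[2,7,11] → █
    (4,2)@(9, 5): e=[18,-37,39] → ·
    (3,3)@(7, 7): e=[6,1,13] → █
    (4,3)@(9, 7): e=[22,-43,41] → ·
    (3,4)@(7, 9): e=[10,-5,15] → ·
  covered (2 px):
    · · · · · · · · · ·
    · · · · · · · · · ·
    · · · █ · · · · · ·
    · · · █ · · · · · ·
    · · · · · · · · · ·
    · · · · · · · · · ·
    · · · · · · · · · ·
    · · · · · · · · · ·
    · · · · · · · · · ·
    · · · · · · · · · ·
    · · · · · · · · · ·
    · · · · · · · · · ·
T2:
  2·area = 36
  edge (4, 15)→(6, 4): d=(2,-11) inclusive
  edge (6, 4)→(6, 22): d=(0,18) inclusive
  edge (6, 22)→(4, 15): d=(-2,-7) inclusive
    (2,5)@(5, 11): e=[3,18,15] → █
    (3,5)@(7, 11): e=[25,-18,29] → ·
    (2,6)@(5, 13): e=[7,18,11] → █
    (3,6)@(7, 13): e=[29,-18,25] → ·
    (2,7)@(5, 15): e=[11,18,7] → █
    (3,7)@(7, 15): e=[33,-18,21] → ·
    (2,8)@(5, 17): e=[15,18,3] → █
    (3,8)@(7, 17): e=[37,-18,17] → ·
    (2,9)@(5, 19): e=[19,18,-1] → ·
  covered (4 px):
    · · · · · · · · · ·
    · · · · · · · · · ·
    · · · · · · · · · ·
    · · · · · · · · · ·
    · · · · · · · · · ·
    · · █ · · · · · · ·
    · · █ · · · · · · ·
    · · █ · · · · · · ·
    · · █ · · · · · · ·
    · · · · · · · · · ·
    · · · · · · · · · ·
    · · · · · · · · · ·
T3:
  2·area = 34  (B↔C swapped to make it positive)
  edge (6, 8)→(4, 16): d=(-2,8) inclusive
  edge (4, 16)→(2, 7): d=(-2,-9) inclusive
  edge (2, 7)→(6, 8): d=(4,1) inclusive
    (1,4)@(3, 9): e=[22,5,7] → █
    (2,4)@(5, 9): e=[6,23,5] → █
    (3,4)@(7, 9): e=[-10,41,3] → ·
    (1,5)@(3, 11): e=[18,1,15] → █
    (3,5)@(7, 11): e=[-14,37,11] → ·
    (1,6)@(3, 13): e=[14,-3,23] → ·
    (2,6)@(5, 13): e=[-2,15,21] → ·
  covered (4 px):
    · · · · · · · · · ·
    · · · · · · · · · ·
    · · · · · · · · · ·
    · · · · · · · · · ·
    · █ █ · · · · · · ·
    · █ █ · · · · · · ·
    · · · · · · · · · ·
    · · · · · · · · · ·
    · · · · · · · · · ·
    · · · · · · · · · ·
    · · · · · · · · · ·
    · · · · · · · · · ·

Final: [[3,2],[3,3]]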